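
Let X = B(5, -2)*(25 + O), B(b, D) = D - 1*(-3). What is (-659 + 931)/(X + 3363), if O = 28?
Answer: 34/427 ≈ 0.079625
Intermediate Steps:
B(b, D) = 3 + D (B(b, D) = D + 3 = 3 + D)
X = 53 (X = (3 - 2)*(25 + 28) = 1*53 = 53)
(-659 + 931)/(X + 3363) = (-659 + 931)/(53 + 3363) = 272/3416 = 272*(1/3416) = 34/427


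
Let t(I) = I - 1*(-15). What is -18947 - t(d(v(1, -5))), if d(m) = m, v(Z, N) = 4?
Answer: -18966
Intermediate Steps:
t(I) = 15 + I (t(I) = I + 15 = 15 + I)
-18947 - t(d(v(1, -5))) = -18947 - (15 + 4) = -18947 - 1*19 = -18947 - 19 = -18966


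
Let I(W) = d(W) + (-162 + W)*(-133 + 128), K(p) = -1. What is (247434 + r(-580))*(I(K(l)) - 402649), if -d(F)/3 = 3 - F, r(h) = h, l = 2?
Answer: -99197292484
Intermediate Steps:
d(F) = -9 + 3*F (d(F) = -3*(3 - F) = -9 + 3*F)
I(W) = 801 - 2*W (I(W) = (-9 + 3*W) + (-162 + W)*(-133 + 128) = (-9 + 3*W) + (-162 + W)*(-5) = (-9 + 3*W) + (810 - 5*W) = 801 - 2*W)
(247434 + r(-580))*(I(K(l)) - 402649) = (247434 - 580)*((801 - 2*(-1)) - 402649) = 246854*((801 + 2) - 402649) = 246854*(803 - 402649) = 246854*(-401846) = -99197292484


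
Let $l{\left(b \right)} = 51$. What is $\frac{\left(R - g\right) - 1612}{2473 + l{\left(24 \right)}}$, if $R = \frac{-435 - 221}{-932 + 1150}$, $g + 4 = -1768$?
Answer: $\frac{4278}{68779} \approx 0.062199$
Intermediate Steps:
$g = -1772$ ($g = -4 - 1768 = -1772$)
$R = - \frac{328}{109}$ ($R = - \frac{656}{218} = \left(-656\right) \frac{1}{218} = - \frac{328}{109} \approx -3.0092$)
$\frac{\left(R - g\right) - 1612}{2473 + l{\left(24 \right)}} = \frac{\left(- \frac{328}{109} - -1772\right) - 1612}{2473 + 51} = \frac{\left(- \frac{328}{109} + 1772\right) - 1612}{2524} = \left(\frac{192820}{109} - 1612\right) \frac{1}{2524} = \frac{17112}{109} \cdot \frac{1}{2524} = \frac{4278}{68779}$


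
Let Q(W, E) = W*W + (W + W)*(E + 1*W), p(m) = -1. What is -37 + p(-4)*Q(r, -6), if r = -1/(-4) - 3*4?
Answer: -9475/16 ≈ -592.19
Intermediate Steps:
r = -47/4 (r = -1*(-1/4) - 12 = 1/4 - 12 = -47/4 ≈ -11.750)
Q(W, E) = W**2 + 2*W*(E + W) (Q(W, E) = W**2 + (2*W)*(E + W) = W**2 + 2*W*(E + W))
-37 + p(-4)*Q(r, -6) = -37 - (-47)*(2*(-6) + 3*(-47/4))/4 = -37 - (-47)*(-12 - 141/4)/4 = -37 - (-47)*(-189)/(4*4) = -37 - 1*8883/16 = -37 - 8883/16 = -9475/16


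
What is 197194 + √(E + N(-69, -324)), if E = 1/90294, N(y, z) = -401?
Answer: 197194 + I*√3269355490542/90294 ≈ 1.9719e+5 + 20.025*I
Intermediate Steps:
E = 1/90294 ≈ 1.1075e-5
197194 + √(E + N(-69, -324)) = 197194 + √(1/90294 - 401) = 197194 + √(-36207893/90294) = 197194 + I*√3269355490542/90294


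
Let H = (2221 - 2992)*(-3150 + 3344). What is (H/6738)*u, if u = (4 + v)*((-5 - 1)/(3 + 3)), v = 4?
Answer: 199432/1123 ≈ 177.59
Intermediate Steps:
H = -149574 (H = -771*194 = -149574)
u = -8 (u = (4 + 4)*((-5 - 1)/(3 + 3)) = 8*(-6/6) = 8*(-6*⅙) = 8*(-1) = -8)
(H/6738)*u = -149574/6738*(-8) = -149574*1/6738*(-8) = -24929/1123*(-8) = 199432/1123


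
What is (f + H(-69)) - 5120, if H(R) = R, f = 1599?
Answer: -3590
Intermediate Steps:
(f + H(-69)) - 5120 = (1599 - 69) - 5120 = 1530 - 5120 = -3590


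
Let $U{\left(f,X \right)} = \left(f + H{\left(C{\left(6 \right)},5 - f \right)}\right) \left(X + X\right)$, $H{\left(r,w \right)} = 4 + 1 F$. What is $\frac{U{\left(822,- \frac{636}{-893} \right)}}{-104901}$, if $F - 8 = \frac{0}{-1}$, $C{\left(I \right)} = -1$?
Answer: $- \frac{353616}{31225531} \approx -0.011325$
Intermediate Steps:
$F = 8$ ($F = 8 + \frac{0}{-1} = 8 + 0 \left(-1\right) = 8 + 0 = 8$)
$H{\left(r,w \right)} = 12$ ($H{\left(r,w \right)} = 4 + 1 \cdot 8 = 4 + 8 = 12$)
$U{\left(f,X \right)} = 2 X \left(12 + f\right)$ ($U{\left(f,X \right)} = \left(f + 12\right) \left(X + X\right) = \left(12 + f\right) 2 X = 2 X \left(12 + f\right)$)
$\frac{U{\left(822,- \frac{636}{-893} \right)}}{-104901} = \frac{2 \left(- \frac{636}{-893}\right) \left(12 + 822\right)}{-104901} = 2 \left(\left(-636\right) \left(- \frac{1}{893}\right)\right) 834 \left(- \frac{1}{104901}\right) = 2 \cdot \frac{636}{893} \cdot 834 \left(- \frac{1}{104901}\right) = \frac{1060848}{893} \left(- \frac{1}{104901}\right) = - \frac{353616}{31225531}$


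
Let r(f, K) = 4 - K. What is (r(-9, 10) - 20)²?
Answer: 676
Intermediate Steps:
(r(-9, 10) - 20)² = ((4 - 1*10) - 20)² = ((4 - 10) - 20)² = (-6 - 20)² = (-26)² = 676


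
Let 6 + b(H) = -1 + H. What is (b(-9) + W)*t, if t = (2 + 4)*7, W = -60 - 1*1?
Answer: -3234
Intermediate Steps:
W = -61 (W = -60 - 1 = -61)
b(H) = -7 + H (b(H) = -6 + (-1 + H) = -7 + H)
t = 42 (t = 6*7 = 42)
(b(-9) + W)*t = ((-7 - 9) - 61)*42 = (-16 - 61)*42 = -77*42 = -3234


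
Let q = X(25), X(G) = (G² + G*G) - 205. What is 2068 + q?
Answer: 3113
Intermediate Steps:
X(G) = -205 + 2*G² (X(G) = (G² + G²) - 205 = 2*G² - 205 = -205 + 2*G²)
q = 1045 (q = -205 + 2*25² = -205 + 2*625 = -205 + 1250 = 1045)
2068 + q = 2068 + 1045 = 3113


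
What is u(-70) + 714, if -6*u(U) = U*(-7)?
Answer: 1897/3 ≈ 632.33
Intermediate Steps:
u(U) = 7*U/6 (u(U) = -U*(-7)/6 = -(-7)*U/6 = 7*U/6)
u(-70) + 714 = (7/6)*(-70) + 714 = -245/3 + 714 = 1897/3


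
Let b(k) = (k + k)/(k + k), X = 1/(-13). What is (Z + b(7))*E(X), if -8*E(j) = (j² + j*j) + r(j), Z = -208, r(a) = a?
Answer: -2277/1352 ≈ -1.6842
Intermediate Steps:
X = -1/13 ≈ -0.076923
b(k) = 1 (b(k) = (2*k)/((2*k)) = (2*k)*(1/(2*k)) = 1)
E(j) = -j²/4 - j/8 (E(j) = -((j² + j*j) + j)/8 = -((j² + j²) + j)/8 = -(2*j² + j)/8 = -(j + 2*j²)/8 = -j²/4 - j/8)
(Z + b(7))*E(X) = (-208 + 1)*((⅛)*(-1/13)*(-1 - 2*(-1/13))) = -207*(-1)*(-1 + 2/13)/(8*13) = -207*(-1)*(-11)/(8*13*13) = -207*11/1352 = -2277/1352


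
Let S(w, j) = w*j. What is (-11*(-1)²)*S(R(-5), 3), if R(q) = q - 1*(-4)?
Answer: 33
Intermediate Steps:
R(q) = 4 + q (R(q) = q + 4 = 4 + q)
S(w, j) = j*w
(-11*(-1)²)*S(R(-5), 3) = (-11*(-1)²)*(3*(4 - 5)) = (-11*1)*(3*(-1)) = -11*(-3) = 33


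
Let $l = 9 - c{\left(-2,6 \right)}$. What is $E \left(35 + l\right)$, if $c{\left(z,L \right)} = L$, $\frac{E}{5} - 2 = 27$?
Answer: $5510$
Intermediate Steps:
$E = 145$ ($E = 10 + 5 \cdot 27 = 10 + 135 = 145$)
$l = 3$ ($l = 9 - 6 = 3$)
$E \left(35 + l\right) = 145 \left(35 + 3\right) = 145 \cdot 38 = 5510$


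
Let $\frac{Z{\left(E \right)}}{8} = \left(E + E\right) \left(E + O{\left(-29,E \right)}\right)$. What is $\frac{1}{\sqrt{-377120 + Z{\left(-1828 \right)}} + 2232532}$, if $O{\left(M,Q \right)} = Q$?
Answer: $\frac{558133}{1246023144364} - \frac{11 \sqrt{55038}}{1246023144364} \approx 4.4586 \cdot 10^{-7}$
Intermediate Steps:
$Z{\left(E \right)} = 32 E^{2}$ ($Z{\left(E \right)} = 8 \left(E + E\right) \left(E + E\right) = 8 \cdot 2 E 2 E = 8 \cdot 4 E^{2} = 32 E^{2}$)
$\frac{1}{\sqrt{-377120 + Z{\left(-1828 \right)}} + 2232532} = \frac{1}{\sqrt{-377120 + 32 \left(-1828\right)^{2}} + 2232532} = \frac{1}{\sqrt{-377120 + 32 \cdot 3341584} + 2232532} = \frac{1}{\sqrt{-377120 + 106930688} + 2232532} = \frac{1}{\sqrt{106553568} + 2232532} = \frac{1}{44 \sqrt{55038} + 2232532} = \frac{1}{2232532 + 44 \sqrt{55038}}$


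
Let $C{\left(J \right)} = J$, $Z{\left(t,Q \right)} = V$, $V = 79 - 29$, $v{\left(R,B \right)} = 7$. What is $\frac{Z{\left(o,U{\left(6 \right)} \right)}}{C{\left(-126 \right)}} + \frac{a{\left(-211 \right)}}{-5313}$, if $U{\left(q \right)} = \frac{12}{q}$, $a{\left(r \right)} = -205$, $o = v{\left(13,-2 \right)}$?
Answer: $- \frac{5710}{15939} \approx -0.35824$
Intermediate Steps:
$o = 7$
$V = 50$ ($V = 79 - 29 = 50$)
$Z{\left(t,Q \right)} = 50$
$\frac{Z{\left(o,U{\left(6 \right)} \right)}}{C{\left(-126 \right)}} + \frac{a{\left(-211 \right)}}{-5313} = \frac{50}{-126} - \frac{205}{-5313} = 50 \left(- \frac{1}{126}\right) - - \frac{205}{5313} = - \frac{25}{63} + \frac{205}{5313} = - \frac{5710}{15939}$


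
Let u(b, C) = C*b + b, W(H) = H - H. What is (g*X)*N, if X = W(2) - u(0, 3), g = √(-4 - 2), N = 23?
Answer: 0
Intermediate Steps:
W(H) = 0
u(b, C) = b + C*b
g = I*√6 (g = √(-6) = I*√6 ≈ 2.4495*I)
X = 0 (X = 0 - 0*(1 + 3) = 0 - 0*4 = 0 - 1*0 = 0 + 0 = 0)
(g*X)*N = ((I*√6)*0)*23 = 0*23 = 0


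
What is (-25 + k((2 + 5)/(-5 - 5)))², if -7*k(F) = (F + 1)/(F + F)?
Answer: 5987809/9604 ≈ 623.47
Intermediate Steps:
k(F) = -(1 + F)/(14*F) (k(F) = -(F + 1)/(7*(F + F)) = -(1 + F)/(7*(2*F)) = -(1 + F)*1/(2*F)/7 = -(1 + F)/(14*F))
(-25 + k((2 + 5)/(-5 - 5)))² = (-25 + (-1 - (2 + 5)/(-5 - 5))/(14*(((2 + 5)/(-5 - 5)))))² = (-25 + (-1 - 7/(-10))/(14*((7/(-10)))))² = (-25 + (-1 - 7*(-1)/10)/(14*((7*(-⅒)))))² = (-25 + (-1 - 1*(-7/10))/(14*(-7/10)))² = (-25 + (1/14)*(-10/7)*(-1 + 7/10))² = (-25 + (1/14)*(-10/7)*(-3/10))² = (-25 + 3/98)² = (-2447/98)² = 5987809/9604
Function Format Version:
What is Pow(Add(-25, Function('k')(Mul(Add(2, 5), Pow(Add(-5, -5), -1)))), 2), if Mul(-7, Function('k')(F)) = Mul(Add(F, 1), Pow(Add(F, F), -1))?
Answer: Rational(5987809, 9604) ≈ 623.47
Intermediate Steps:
Function('k')(F) = Mul(Rational(-1, 14), Pow(F, -1), Add(1, F)) (Function('k')(F) = Mul(Rational(-1, 7), Mul(Add(F, 1), Pow(Add(F, F), -1))) = Mul(Rational(-1, 7), Mul(Add(1, F), Pow(Mul(2, F), -1))) = Mul(Rational(-1, 7), Mul(Add(1, F), Mul(Rational(1, 2), Pow(F, -1)))) = Mul(Rational(-1, 7), Mul(Rational(1, 2), Pow(F, -1), Add(1, F))) = Mul(Rational(-1, 14), Pow(F, -1), Add(1, F)))
Pow(Add(-25, Function('k')(Mul(Add(2, 5), Pow(Add(-5, -5), -1)))), 2) = Pow(Add(-25, Mul(Rational(1, 14), Pow(Mul(Add(2, 5), Pow(Add(-5, -5), -1)), -1), Add(-1, Mul(-1, Mul(Add(2, 5), Pow(Add(-5, -5), -1)))))), 2) = Pow(Add(-25, Mul(Rational(1, 14), Pow(Mul(7, Pow(-10, -1)), -1), Add(-1, Mul(-1, Mul(7, Pow(-10, -1)))))), 2) = Pow(Add(-25, Mul(Rational(1, 14), Pow(Mul(7, Rational(-1, 10)), -1), Add(-1, Mul(-1, Mul(7, Rational(-1, 10)))))), 2) = Pow(Add(-25, Mul(Rational(1, 14), Pow(Rational(-7, 10), -1), Add(-1, Mul(-1, Rational(-7, 10))))), 2) = Pow(Add(-25, Mul(Rational(1, 14), Rational(-10, 7), Add(-1, Rational(7, 10)))), 2) = Pow(Add(-25, Mul(Rational(1, 14), Rational(-10, 7), Rational(-3, 10))), 2) = Pow(Add(-25, Rational(3, 98)), 2) = Pow(Rational(-2447, 98), 2) = Rational(5987809, 9604)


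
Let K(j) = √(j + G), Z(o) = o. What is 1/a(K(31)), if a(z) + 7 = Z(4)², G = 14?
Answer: ⅑ ≈ 0.11111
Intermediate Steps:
K(j) = √(14 + j) (K(j) = √(j + 14) = √(14 + j))
a(z) = 9 (a(z) = -7 + 4² = -7 + 16 = 9)
1/a(K(31)) = 1/9 = ⅑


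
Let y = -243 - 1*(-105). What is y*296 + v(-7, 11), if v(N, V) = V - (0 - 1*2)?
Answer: -40835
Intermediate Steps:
y = -138 (y = -243 + 105 = -138)
v(N, V) = 2 + V (v(N, V) = V - (0 - 2) = V - 1*(-2) = V + 2 = 2 + V)
y*296 + v(-7, 11) = -138*296 + (2 + 11) = -40848 + 13 = -40835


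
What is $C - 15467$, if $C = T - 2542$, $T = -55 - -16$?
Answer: $-18048$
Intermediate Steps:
$T = -39$ ($T = -55 + 16 = -39$)
$C = -2581$ ($C = -39 - 2542 = -2581$)
$C - 15467 = -2581 - 15467 = -18048$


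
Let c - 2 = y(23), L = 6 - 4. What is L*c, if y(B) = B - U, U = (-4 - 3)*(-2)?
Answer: 22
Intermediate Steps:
U = 14 (U = -7*(-2) = 14)
L = 2
y(B) = -14 + B (y(B) = B - 1*14 = B - 14 = -14 + B)
c = 11 (c = 2 + (-14 + 23) = 2 + 9 = 11)
L*c = 2*11 = 22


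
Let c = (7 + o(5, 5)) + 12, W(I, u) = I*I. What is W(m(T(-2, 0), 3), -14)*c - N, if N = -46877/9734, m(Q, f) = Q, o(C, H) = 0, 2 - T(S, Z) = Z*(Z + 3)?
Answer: 786661/9734 ≈ 80.816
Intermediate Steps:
T(S, Z) = 2 - Z*(3 + Z) (T(S, Z) = 2 - Z*(Z + 3) = 2 - Z*(3 + Z))
N = -46877/9734 (N = -46877*1/9734 = -46877/9734 ≈ -4.8158)
W(I, u) = I**2
c = 19 (c = (7 + 0) + 12 = 7 + 12 = 19)
W(m(T(-2, 0), 3), -14)*c - N = (2 - 1*0**2 - 3*0)**2*19 - 1*(-46877/9734) = (2 - 1*0 + 0)**2*19 + 46877/9734 = (2 + 0 + 0)**2*19 + 46877/9734 = 2**2*19 + 46877/9734 = 4*19 + 46877/9734 = 76 + 46877/9734 = 786661/9734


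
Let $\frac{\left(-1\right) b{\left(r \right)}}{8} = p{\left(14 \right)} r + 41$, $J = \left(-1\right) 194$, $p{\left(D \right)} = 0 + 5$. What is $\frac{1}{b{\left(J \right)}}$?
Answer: $\frac{1}{7432} \approx 0.00013455$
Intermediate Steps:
$p{\left(D \right)} = 5$
$J = -194$
$b{\left(r \right)} = -328 - 40 r$ ($b{\left(r \right)} = - 8 \left(5 r + 41\right) = - 8 \left(41 + 5 r\right) = -328 - 40 r$)
$\frac{1}{b{\left(J \right)}} = \frac{1}{-328 - -7760} = \frac{1}{-328 + 7760} = \frac{1}{7432}$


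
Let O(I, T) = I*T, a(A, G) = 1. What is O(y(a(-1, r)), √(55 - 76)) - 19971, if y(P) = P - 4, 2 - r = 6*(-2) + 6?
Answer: -19971 - 3*I*√21 ≈ -19971.0 - 13.748*I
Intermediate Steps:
r = 8 (r = 2 - (6*(-2) + 6) = 2 - (-12 + 6) = 2 - 1*(-6) = 2 + 6 = 8)
y(P) = -4 + P
O(y(a(-1, r)), √(55 - 76)) - 19971 = (-4 + 1)*√(55 - 76) - 19971 = -3*I*√21 - 19971 = -19971 - 3*I*√21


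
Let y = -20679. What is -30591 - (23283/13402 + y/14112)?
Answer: -964282900487/31521504 ≈ -30591.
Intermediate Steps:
-30591 - (23283/13402 + y/14112) = -30591 - (23283/13402 - 20679/14112) = -30591 - (23283*(1/13402) - 20679*1/14112) = -30591 - (23283/13402 - 6893/4704) = -30591 - 1*8571623/31521504 = -30591 - 8571623/31521504 = -964282900487/31521504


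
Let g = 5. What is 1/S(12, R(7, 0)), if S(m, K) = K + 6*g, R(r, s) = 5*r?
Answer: 1/65 ≈ 0.015385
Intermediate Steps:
S(m, K) = 30 + K (S(m, K) = K + 6*5 = K + 30 = 30 + K)
1/S(12, R(7, 0)) = 1/(30 + 5*7) = 1/(30 + 35) = 1/65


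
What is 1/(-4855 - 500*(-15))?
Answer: 1/2645 ≈ 0.00037807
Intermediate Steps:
1/(-4855 - 500*(-15)) = 1/(-4855 + 7500) = 1/2645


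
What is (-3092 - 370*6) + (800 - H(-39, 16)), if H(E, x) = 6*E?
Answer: -4278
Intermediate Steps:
(-3092 - 370*6) + (800 - H(-39, 16)) = (-3092 - 370*6) + (800 - 6*(-39)) = (-3092 - 2220) + (800 - 1*(-234)) = -5312 + (800 + 234) = -5312 + 1034 = -4278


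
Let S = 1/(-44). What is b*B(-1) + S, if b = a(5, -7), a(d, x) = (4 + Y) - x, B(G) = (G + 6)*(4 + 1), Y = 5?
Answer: 17599/44 ≈ 399.98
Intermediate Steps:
B(G) = 30 + 5*G (B(G) = (6 + G)*5 = 30 + 5*G)
a(d, x) = 9 - x (a(d, x) = (4 + 5) - x = 9 - x)
b = 16 (b = 9 - 1*(-7) = 9 + 7 = 16)
S = -1/44 ≈ -0.022727
b*B(-1) + S = 16*(30 + 5*(-1)) - 1/44 = 16*(30 - 5) - 1/44 = 16*25 - 1/44 = 400 - 1/44 = 17599/44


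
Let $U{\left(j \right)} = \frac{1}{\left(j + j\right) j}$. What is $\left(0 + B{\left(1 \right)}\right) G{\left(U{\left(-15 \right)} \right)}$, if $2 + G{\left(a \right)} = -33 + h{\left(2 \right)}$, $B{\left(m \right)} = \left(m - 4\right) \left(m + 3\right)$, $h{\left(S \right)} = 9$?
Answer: $312$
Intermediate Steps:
$U{\left(j \right)} = \frac{1}{2 j^{2}}$ ($U{\left(j \right)} = \frac{1}{2 j j} = \frac{\frac{1}{2} \frac{1}{j}}{j} = \frac{1}{2 j^{2}}$)
$B{\left(m \right)} = \left(-4 + m\right) \left(3 + m\right)$
$G{\left(a \right)} = -26$ ($G{\left(a \right)} = -2 + \left(-33 + 9\right) = -2 - 24 = -26$)
$\left(0 + B{\left(1 \right)}\right) G{\left(U{\left(-15 \right)} \right)} = \left(0 - \left(13 - 1\right)\right) \left(-26\right) = \left(0 - 12\right) \left(-26\right) = \left(-12\right) \left(-26\right) = 312$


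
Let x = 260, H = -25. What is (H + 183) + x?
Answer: 418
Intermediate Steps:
(H + 183) + x = (-25 + 183) + 260 = 158 + 260 = 418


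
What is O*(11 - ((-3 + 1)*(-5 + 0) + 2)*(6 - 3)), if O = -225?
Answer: 5625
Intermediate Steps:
O*(11 - ((-3 + 1)*(-5 + 0) + 2)*(6 - 3)) = -225*(11 - ((-3 + 1)*(-5 + 0) + 2)*(6 - 3)) = -225*(11 - (-2*(-5) + 2)*3) = -225*(11 - (10 + 2)*3) = -225*(11 - 12*3) = -225*(11 - 1*36) = -225*(11 - 36) = -225*(-25) = 5625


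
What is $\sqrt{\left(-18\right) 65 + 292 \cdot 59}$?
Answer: $\sqrt{16058} \approx 126.72$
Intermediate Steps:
$\sqrt{\left(-18\right) 65 + 292 \cdot 59} = \sqrt{-1170 + 17228} = \sqrt{16058}$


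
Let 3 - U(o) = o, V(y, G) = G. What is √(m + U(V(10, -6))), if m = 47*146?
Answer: √6871 ≈ 82.891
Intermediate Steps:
U(o) = 3 - o
m = 6862
√(m + U(V(10, -6))) = √(6862 + (3 - 1*(-6))) = √(6862 + (3 + 6)) = √(6862 + 9) = √6871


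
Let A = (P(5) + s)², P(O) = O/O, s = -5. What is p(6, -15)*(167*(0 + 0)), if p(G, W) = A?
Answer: 0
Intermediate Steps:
P(O) = 1
A = 16 (A = (1 - 5)² = (-4)² = 16)
p(G, W) = 16
p(6, -15)*(167*(0 + 0)) = 16*(167*(0 + 0)) = 16*(167*0) = 16*0 = 0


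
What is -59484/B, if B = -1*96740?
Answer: 14871/24185 ≈ 0.61489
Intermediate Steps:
B = -96740
-59484/B = -59484/(-96740) = -59484*(-1/96740) = 14871/24185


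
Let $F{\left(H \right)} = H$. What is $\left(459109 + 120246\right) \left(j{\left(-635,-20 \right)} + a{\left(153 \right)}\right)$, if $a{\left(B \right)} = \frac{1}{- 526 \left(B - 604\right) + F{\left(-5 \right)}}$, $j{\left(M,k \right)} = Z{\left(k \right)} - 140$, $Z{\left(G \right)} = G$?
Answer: $- \frac{21989627013445}{237221} \approx -9.2697 \cdot 10^{7}$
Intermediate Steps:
$j{\left(M,k \right)} = -140 + k$ ($j{\left(M,k \right)} = k - 140 = -140 + k$)
$a{\left(B \right)} = \frac{1}{317699 - 526 B}$ ($a{\left(B \right)} = \frac{1}{- 526 \left(B - 604\right) - 5} = \frac{1}{- 526 \left(-604 + B\right) - 5} = \frac{1}{\left(317704 - 526 B\right) - 5} = \frac{1}{317699 - 526 B}$)
$\left(459109 + 120246\right) \left(j{\left(-635,-20 \right)} + a{\left(153 \right)}\right) = \left(459109 + 120246\right) \left(\left(-140 - 20\right) - \frac{1}{-317699 + 526 \cdot 153}\right) = 579355 \left(-160 - \frac{1}{-317699 + 80478}\right) = 579355 \left(-160 - \frac{1}{-237221}\right) = 579355 \left(-160 - - \frac{1}{237221}\right) = 579355 \left(-160 + \frac{1}{237221}\right) = 579355 \left(- \frac{37955359}{237221}\right) = - \frac{21989627013445}{237221}$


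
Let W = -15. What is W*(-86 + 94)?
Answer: -120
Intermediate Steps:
W*(-86 + 94) = -15*(-86 + 94) = -15*8 = -120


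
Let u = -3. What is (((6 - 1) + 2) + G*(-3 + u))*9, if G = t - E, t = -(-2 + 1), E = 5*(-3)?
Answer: -801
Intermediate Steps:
E = -15
t = 1 (t = -1*(-1) = 1)
G = 16 (G = 1 - 1*(-15) = 1 + 15 = 16)
(((6 - 1) + 2) + G*(-3 + u))*9 = (((6 - 1) + 2) + 16*(-3 - 3))*9 = ((5 + 2) + 16*(-6))*9 = (7 - 96)*9 = -89*9 = -801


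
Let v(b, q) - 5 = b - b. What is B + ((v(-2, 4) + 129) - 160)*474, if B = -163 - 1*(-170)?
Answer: -12317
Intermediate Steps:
v(b, q) = 5 (v(b, q) = 5 + (b - b) = 5 + 0 = 5)
B = 7 (B = -163 + 170 = 7)
B + ((v(-2, 4) + 129) - 160)*474 = 7 + ((5 + 129) - 160)*474 = 7 + (134 - 160)*474 = 7 - 26*474 = 7 - 12324 = -12317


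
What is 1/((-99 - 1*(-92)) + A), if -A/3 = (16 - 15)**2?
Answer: -1/10 ≈ -0.10000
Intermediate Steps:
A = -3 (A = -3*(16 - 15)**2 = -3*1**2 = -3*1 = -3)
1/((-99 - 1*(-92)) + A) = 1/((-99 - 1*(-92)) - 3) = 1/((-99 + 92) - 3) = 1/(-7 - 3) = 1/(-10) = -1/10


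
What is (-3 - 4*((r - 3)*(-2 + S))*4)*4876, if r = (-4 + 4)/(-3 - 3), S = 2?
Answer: -14628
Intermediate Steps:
r = 0 (r = 0/(-6) = 0*(-⅙) = 0)
(-3 - 4*((r - 3)*(-2 + S))*4)*4876 = (-3 - 4*((0 - 3)*(-2 + 2))*4)*4876 = (-3 - 4*(-3*0)*4)*4876 = (-3 - 4*0*4)*4876 = (-3 - 0*4)*4876 = (-3 - 1*0)*4876 = (-3 + 0)*4876 = -3*4876 = -14628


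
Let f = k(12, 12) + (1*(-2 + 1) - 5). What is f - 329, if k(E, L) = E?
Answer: -323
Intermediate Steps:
f = 6 (f = 12 + (1*(-2 + 1) - 5) = 12 + (1*(-1) - 5) = 12 + (-1 - 5) = 12 - 6 = 6)
f - 329 = 6 - 329 = -323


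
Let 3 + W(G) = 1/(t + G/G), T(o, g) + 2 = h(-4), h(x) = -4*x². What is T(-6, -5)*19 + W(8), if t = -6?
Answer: -6286/5 ≈ -1257.2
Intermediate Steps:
T(o, g) = -66 (T(o, g) = -2 - 4*(-4)² = -2 - 4*16 = -2 - 64 = -66)
W(G) = -16/5 (W(G) = -3 + 1/(-6 + G/G) = -3 + 1/(-6 + 1) = -3 + 1/(-5) = -3 - ⅕ = -16/5)
T(-6, -5)*19 + W(8) = -66*19 - 16/5 = -1254 - 16/5 = -6286/5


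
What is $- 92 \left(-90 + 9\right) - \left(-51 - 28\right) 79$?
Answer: $13693$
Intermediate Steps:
$- 92 \left(-90 + 9\right) - \left(-51 - 28\right) 79 = \left(-92\right) \left(-81\right) - \left(-79\right) 79 = 7452 - -6241 = 7452 + 6241 = 13693$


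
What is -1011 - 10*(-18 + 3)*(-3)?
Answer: -1461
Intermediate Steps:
-1011 - 10*(-18 + 3)*(-3) = -1011 - 10*(-15)*(-3) = -1011 - (-150)*(-3) = -1011 - 1*450 = -1011 - 450 = -1461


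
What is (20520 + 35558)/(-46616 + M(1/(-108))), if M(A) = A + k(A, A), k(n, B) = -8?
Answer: -550584/457763 ≈ -1.2028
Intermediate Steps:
M(A) = -8 + A (M(A) = A - 8 = -8 + A)
(20520 + 35558)/(-46616 + M(1/(-108))) = (20520 + 35558)/(-46616 + (-8 + 1/(-108))) = 56078/(-46616 + (-8 - 1/108)) = 56078/(-46616 - 865/108) = 56078/(-5035393/108) = 56078*(-108/5035393) = -550584/457763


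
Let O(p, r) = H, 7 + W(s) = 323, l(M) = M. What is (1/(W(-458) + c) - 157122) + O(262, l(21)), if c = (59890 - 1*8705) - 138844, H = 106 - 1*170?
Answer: -13729096799/87343 ≈ -1.5719e+5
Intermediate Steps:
W(s) = 316 (W(s) = -7 + 323 = 316)
H = -64 (H = 106 - 170 = -64)
O(p, r) = -64
c = -87659 (c = (59890 - 8705) - 138844 = 51185 - 138844 = -87659)
(1/(W(-458) + c) - 157122) + O(262, l(21)) = (1/(316 - 87659) - 157122) - 64 = (1/(-87343) - 157122) - 64 = (-1/87343 - 157122) - 64 = -13723506847/87343 - 64 = -13729096799/87343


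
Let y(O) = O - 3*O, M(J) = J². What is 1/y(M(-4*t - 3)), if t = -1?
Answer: -½ ≈ -0.50000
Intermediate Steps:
y(O) = -2*O
1/y(M(-4*t - 3)) = 1/(-2*(-4*(-1) - 3)²) = 1/(-2*(4 - 3)²) = 1/(-2*1²) = 1/(-2*1) = 1/(-2) = -½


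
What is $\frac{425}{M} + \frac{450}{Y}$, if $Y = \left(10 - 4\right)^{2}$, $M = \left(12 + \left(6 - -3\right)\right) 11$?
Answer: $\frac{6625}{462} \approx 14.34$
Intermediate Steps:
$M = 231$ ($M = \left(12 + \left(6 + 3\right)\right) 11 = \left(12 + 9\right) 11 = 21 \cdot 11 = 231$)
$Y = 36$ ($Y = 6^{2} = 36$)
$\frac{425}{M} + \frac{450}{Y} = \frac{425}{231} + \frac{450}{36} = 425 \cdot \frac{1}{231} + 450 \cdot \frac{1}{36} = \frac{425}{231} + \frac{25}{2} = \frac{6625}{462}$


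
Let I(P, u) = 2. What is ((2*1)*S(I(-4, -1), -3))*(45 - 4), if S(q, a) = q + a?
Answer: -82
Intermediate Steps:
S(q, a) = a + q
((2*1)*S(I(-4, -1), -3))*(45 - 4) = ((2*1)*(-3 + 2))*(45 - 4) = (2*(-1))*41 = -2*41 = -82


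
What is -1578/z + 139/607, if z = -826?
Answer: 536330/250691 ≈ 2.1394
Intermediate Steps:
-1578/z + 139/607 = -1578/(-826) + 139/607 = -1578*(-1/826) + 139*(1/607) = 789/413 + 139/607 = 536330/250691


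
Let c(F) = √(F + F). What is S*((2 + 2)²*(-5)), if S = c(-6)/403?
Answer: -160*I*√3/403 ≈ -0.68766*I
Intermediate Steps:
c(F) = √2*√F (c(F) = √(2*F) = √2*√F)
S = 2*I*√3/403 (S = (√2*√(-6))/403 = (√2*(I*√6))*(1/403) = (2*I*√3)*(1/403) = 2*I*√3/403 ≈ 0.0085958*I)
S*((2 + 2)²*(-5)) = (2*I*√3/403)*((2 + 2)²*(-5)) = (2*I*√3/403)*(4²*(-5)) = (2*I*√3/403)*(16*(-5)) = (2*I*√3/403)*(-80) = -160*I*√3/403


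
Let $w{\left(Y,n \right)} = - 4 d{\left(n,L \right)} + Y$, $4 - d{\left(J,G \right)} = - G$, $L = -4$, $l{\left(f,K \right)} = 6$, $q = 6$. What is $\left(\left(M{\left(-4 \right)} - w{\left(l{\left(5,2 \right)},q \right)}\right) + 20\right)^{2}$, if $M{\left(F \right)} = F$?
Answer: $100$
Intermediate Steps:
$d{\left(J,G \right)} = 4 + G$ ($d{\left(J,G \right)} = 4 - - G = 4 + G$)
$w{\left(Y,n \right)} = Y$ ($w{\left(Y,n \right)} = - 4 \left(4 - 4\right) + Y = \left(-4\right) 0 + Y = 0 + Y = Y$)
$\left(\left(M{\left(-4 \right)} - w{\left(l{\left(5,2 \right)},q \right)}\right) + 20\right)^{2} = \left(\left(-4 - 6\right) + 20\right)^{2} = \left(-10 + 20\right)^{2} = 10^{2} = 100$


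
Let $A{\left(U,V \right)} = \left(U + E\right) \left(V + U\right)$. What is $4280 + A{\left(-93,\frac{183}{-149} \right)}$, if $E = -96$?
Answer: $\frac{3291280}{149} \approx 22089.0$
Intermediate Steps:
$A{\left(U,V \right)} = \left(-96 + U\right) \left(U + V\right)$ ($A{\left(U,V \right)} = \left(U - 96\right) \left(V + U\right) = \left(-96 + U\right) \left(U + V\right)$)
$4280 + A{\left(-93,\frac{183}{-149} \right)} = 4280 - \left(-8928 - 8649 + 189 \cdot 183 \frac{1}{-149}\right) = 4280 + \left(8649 + 8928 - 96 \cdot 183 \left(- \frac{1}{149}\right) - 93 \cdot 183 \left(- \frac{1}{149}\right)\right) = 4280 + \left(8649 + 8928 - - \frac{17568}{149} - - \frac{17019}{149}\right) = 4280 + \left(8649 + 8928 + \frac{17568}{149} + \frac{17019}{149}\right) = 4280 + \frac{2653560}{149} = \frac{3291280}{149}$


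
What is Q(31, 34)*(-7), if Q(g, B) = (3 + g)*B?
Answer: -8092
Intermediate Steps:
Q(g, B) = B*(3 + g)
Q(31, 34)*(-7) = (34*(3 + 31))*(-7) = (34*34)*(-7) = 1156*(-7) = -8092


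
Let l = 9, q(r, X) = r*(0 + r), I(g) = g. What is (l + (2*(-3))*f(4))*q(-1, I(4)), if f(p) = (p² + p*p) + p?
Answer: -207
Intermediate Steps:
f(p) = p + 2*p² (f(p) = (p² + p²) + p = 2*p² + p = p + 2*p²)
q(r, X) = r² (q(r, X) = r*r = r²)
(l + (2*(-3))*f(4))*q(-1, I(4)) = (9 + (2*(-3))*(4*(1 + 2*4)))*(-1)² = (9 - 24*(1 + 8))*1 = (9 - 24*9)*1 = (9 - 6*36)*1 = (9 - 216)*1 = -207*1 = -207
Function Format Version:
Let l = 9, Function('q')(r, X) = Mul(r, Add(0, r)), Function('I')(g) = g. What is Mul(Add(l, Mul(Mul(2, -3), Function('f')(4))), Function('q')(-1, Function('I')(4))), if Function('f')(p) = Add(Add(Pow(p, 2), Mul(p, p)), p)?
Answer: -207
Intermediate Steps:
Function('f')(p) = Add(p, Mul(2, Pow(p, 2))) (Function('f')(p) = Add(Add(Pow(p, 2), Pow(p, 2)), p) = Add(Mul(2, Pow(p, 2)), p) = Add(p, Mul(2, Pow(p, 2))))
Function('q')(r, X) = Pow(r, 2) (Function('q')(r, X) = Mul(r, r) = Pow(r, 2))
Mul(Add(l, Mul(Mul(2, -3), Function('f')(4))), Function('q')(-1, Function('I')(4))) = Mul(Add(9, Mul(Mul(2, -3), Mul(4, Add(1, Mul(2, 4))))), Pow(-1, 2)) = Mul(Add(9, Mul(-6, Mul(4, Add(1, 8)))), 1) = Mul(Add(9, Mul(-6, Mul(4, 9))), 1) = Mul(Add(9, Mul(-6, 36)), 1) = Mul(Add(9, -216), 1) = Mul(-207, 1) = -207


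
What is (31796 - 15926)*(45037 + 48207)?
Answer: 1479782280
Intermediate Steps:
(31796 - 15926)*(45037 + 48207) = 15870*93244 = 1479782280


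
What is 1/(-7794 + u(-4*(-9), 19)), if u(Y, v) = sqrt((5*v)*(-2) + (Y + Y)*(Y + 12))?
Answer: -3897/30371585 - sqrt(3266)/60743170 ≈ -0.00012925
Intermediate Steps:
u(Y, v) = sqrt(-10*v + 2*Y*(12 + Y)) (u(Y, v) = sqrt(-10*v + (2*Y)*(12 + Y)) = sqrt(-10*v + 2*Y*(12 + Y)))
1/(-7794 + u(-4*(-9), 19)) = 1/(-7794 + sqrt(-10*19 + 2*(-4*(-9))**2 + 24*(-4*(-9)))) = 1/(-7794 + sqrt(-190 + 2*36**2 + 24*36)) = 1/(-7794 + sqrt(-190 + 2*1296 + 864)) = 1/(-7794 + sqrt(-190 + 2592 + 864)) = 1/(-7794 + sqrt(3266))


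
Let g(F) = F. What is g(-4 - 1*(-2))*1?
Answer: -2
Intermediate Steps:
g(-4 - 1*(-2))*1 = (-4 - 1*(-2))*1 = (-4 + 2)*1 = -2*1 = -2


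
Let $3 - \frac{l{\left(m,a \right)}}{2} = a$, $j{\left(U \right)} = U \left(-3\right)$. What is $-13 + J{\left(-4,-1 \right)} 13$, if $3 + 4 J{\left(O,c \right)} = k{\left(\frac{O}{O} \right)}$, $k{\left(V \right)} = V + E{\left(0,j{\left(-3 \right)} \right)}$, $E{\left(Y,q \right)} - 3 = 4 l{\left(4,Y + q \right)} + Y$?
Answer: $- \frac{663}{4} \approx -165.75$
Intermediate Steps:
$j{\left(U \right)} = - 3 U$
$l{\left(m,a \right)} = 6 - 2 a$
$E{\left(Y,q \right)} = 27 - 8 q - 7 Y$ ($E{\left(Y,q \right)} = 3 + \left(4 \left(6 - 2 \left(Y + q\right)\right) + Y\right) = 3 + \left(4 \left(6 - \left(2 Y + 2 q\right)\right) + Y\right) = 3 + \left(4 \left(6 - 2 Y - 2 q\right) + Y\right) = 3 - \left(-24 + 7 Y + 8 q\right) = 27 - 8 q - 7 Y$)
$k{\left(V \right)} = -45 + V$ ($k{\left(V \right)} = V - \left(-27 + 8 \left(\left(-3\right) \left(-3\right)\right)\right) = V + \left(27 - 72 + 0\right) = V - 45 = -45 + V$)
$J{\left(O,c \right)} = - \frac{47}{4}$ ($J{\left(O,c \right)} = - \frac{3}{4} + \frac{-45 + \frac{O}{O}}{4} = - \frac{3}{4} + \frac{-45 + 1}{4} = - \frac{3}{4} + \frac{1}{4} \left(-44\right) = - \frac{3}{4} - 11 = - \frac{47}{4}$)
$-13 + J{\left(-4,-1 \right)} 13 = -13 - \frac{611}{4} = - \frac{663}{4}$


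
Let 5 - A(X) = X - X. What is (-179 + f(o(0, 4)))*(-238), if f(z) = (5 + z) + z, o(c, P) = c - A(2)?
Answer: 43792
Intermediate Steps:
A(X) = 5 (A(X) = 5 - (X - X) = 5 - 1*0 = 5 + 0 = 5)
o(c, P) = -5 + c (o(c, P) = c - 1*5 = c - 5 = -5 + c)
f(z) = 5 + 2*z
(-179 + f(o(0, 4)))*(-238) = (-179 + (5 + 2*(-5 + 0)))*(-238) = (-179 + (5 + 2*(-5)))*(-238) = (-179 + (5 - 10))*(-238) = (-179 - 5)*(-238) = -184*(-238) = 43792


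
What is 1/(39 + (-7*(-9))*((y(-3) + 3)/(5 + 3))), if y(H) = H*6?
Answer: -8/633 ≈ -0.012638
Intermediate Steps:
y(H) = 6*H
1/(39 + (-7*(-9))*((y(-3) + 3)/(5 + 3))) = 1/(39 + (-7*(-9))*((6*(-3) + 3)/(5 + 3))) = 1/(39 + 63*((-18 + 3)/8)) = 1/(39 + 63*(-15*⅛)) = 1/(39 + 63*(-15/8)) = 1/(39 - 945/8) = 1/(-633/8) = -8/633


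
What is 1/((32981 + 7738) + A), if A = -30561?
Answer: 1/10158 ≈ 9.8445e-5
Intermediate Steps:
1/((32981 + 7738) + A) = 1/((32981 + 7738) - 30561) = 1/(40719 - 30561) = 1/10158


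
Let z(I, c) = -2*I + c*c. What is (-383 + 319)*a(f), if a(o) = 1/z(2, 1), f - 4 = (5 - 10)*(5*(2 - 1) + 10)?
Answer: 64/3 ≈ 21.333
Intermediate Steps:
z(I, c) = c**2 - 2*I (z(I, c) = -2*I + c**2 = c**2 - 2*I)
f = -71 (f = 4 + (5 - 10)*(5*(2 - 1) + 10) = 4 - 5*(5*1 + 10) = 4 - 5*(5 + 10) = 4 - 5*15 = 4 - 75 = -71)
a(o) = -1/3 (a(o) = 1/(1**2 - 2*2) = 1/(1 - 4) = 1/(-3) = -1/3)
(-383 + 319)*a(f) = (-383 + 319)*(-1/3) = -64*(-1/3) = 64/3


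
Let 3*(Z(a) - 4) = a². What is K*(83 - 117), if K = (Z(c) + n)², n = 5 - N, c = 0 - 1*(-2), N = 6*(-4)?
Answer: -360706/9 ≈ -40078.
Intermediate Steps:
N = -24
c = 2 (c = 0 + 2 = 2)
Z(a) = 4 + a²/3
n = 29 (n = 5 - 1*(-24) = 5 + 24 = 29)
K = 10609/9 (K = ((4 + (⅓)*2²) + 29)² = ((4 + (⅓)*4) + 29)² = ((4 + 4/3) + 29)² = (16/3 + 29)² = (103/3)² = 10609/9 ≈ 1178.8)
K*(83 - 117) = 10609*(83 - 117)/9 = (10609/9)*(-34) = -360706/9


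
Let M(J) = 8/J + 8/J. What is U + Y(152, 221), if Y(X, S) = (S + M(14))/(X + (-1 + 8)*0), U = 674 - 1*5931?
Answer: -5591893/1064 ≈ -5255.5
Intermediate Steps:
U = -5257 (U = 674 - 5931 = -5257)
M(J) = 16/J
Y(X, S) = (8/7 + S)/X (Y(X, S) = (S + 16/14)/(X + (-1 + 8)*0) = (S + 16*(1/14))/(X + 7*0) = (S + 8/7)/(X + 0) = (8/7 + S)/X)
U + Y(152, 221) = -5257 + (8/7 + 221)/152 = -5257 + (1/152)*(1555/7) = -5257 + 1555/1064 = -5591893/1064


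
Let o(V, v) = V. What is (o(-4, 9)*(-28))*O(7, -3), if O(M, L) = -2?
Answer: -224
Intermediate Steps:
(o(-4, 9)*(-28))*O(7, -3) = -4*(-28)*(-2) = 112*(-2) = -224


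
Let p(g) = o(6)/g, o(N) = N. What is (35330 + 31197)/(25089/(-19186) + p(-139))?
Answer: -177417796058/3602487 ≈ -49249.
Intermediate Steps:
p(g) = 6/g
(35330 + 31197)/(25089/(-19186) + p(-139)) = (35330 + 31197)/(25089/(-19186) + 6/(-139)) = 66527/(25089*(-1/19186) + 6*(-1/139)) = 66527/(-25089/19186 - 6/139) = 66527/(-3602487/2666854) = 66527*(-2666854/3602487) = -177417796058/3602487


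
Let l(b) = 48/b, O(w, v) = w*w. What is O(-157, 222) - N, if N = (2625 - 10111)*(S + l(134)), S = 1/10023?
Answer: 18354087943/671541 ≈ 27331.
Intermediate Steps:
O(w, v) = w²
S = 1/10023 ≈ 9.9770e-5
N = -1801273834/671541 (N = (2625 - 10111)*(1/10023 + 48/134) = -7486*(1/10023 + 48*(1/134)) = -7486*(1/10023 + 24/67) = -7486*240619/671541 = -1801273834/671541 ≈ -2682.3)
O(-157, 222) - N = (-157)² - 1*(-1801273834/671541) = 24649 + 1801273834/671541 = 18354087943/671541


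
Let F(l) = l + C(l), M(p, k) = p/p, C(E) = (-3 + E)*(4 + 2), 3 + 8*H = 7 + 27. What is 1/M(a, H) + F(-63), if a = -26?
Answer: -458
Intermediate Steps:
H = 31/8 (H = -3/8 + (7 + 27)/8 = -3/8 + (⅛)*34 = -3/8 + 17/4 = 31/8 ≈ 3.8750)
C(E) = -18 + 6*E (C(E) = (-3 + E)*6 = -18 + 6*E)
M(p, k) = 1
F(l) = -18 + 7*l (F(l) = l + (-18 + 6*l) = -18 + 7*l)
1/M(a, H) + F(-63) = 1/1 + (-18 + 7*(-63)) = 1 + (-18 - 441) = 1 - 459 = -458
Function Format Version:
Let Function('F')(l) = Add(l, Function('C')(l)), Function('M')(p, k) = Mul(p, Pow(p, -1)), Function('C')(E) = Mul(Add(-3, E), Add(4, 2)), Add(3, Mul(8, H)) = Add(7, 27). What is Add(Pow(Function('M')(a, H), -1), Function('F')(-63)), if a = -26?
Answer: -458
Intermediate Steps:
H = Rational(31, 8) (H = Add(Rational(-3, 8), Mul(Rational(1, 8), Add(7, 27))) = Add(Rational(-3, 8), Mul(Rational(1, 8), 34)) = Add(Rational(-3, 8), Rational(17, 4)) = Rational(31, 8) ≈ 3.8750)
Function('C')(E) = Add(-18, Mul(6, E)) (Function('C')(E) = Mul(Add(-3, E), 6) = Add(-18, Mul(6, E)))
Function('M')(p, k) = 1
Function('F')(l) = Add(-18, Mul(7, l)) (Function('F')(l) = Add(l, Add(-18, Mul(6, l))) = Add(-18, Mul(7, l)))
Add(Pow(Function('M')(a, H), -1), Function('F')(-63)) = Add(Pow(1, -1), Add(-18, Mul(7, -63))) = Add(1, Add(-18, -441)) = Add(1, -459) = -458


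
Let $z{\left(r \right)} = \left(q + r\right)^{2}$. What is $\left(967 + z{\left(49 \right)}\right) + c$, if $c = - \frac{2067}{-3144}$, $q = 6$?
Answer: $\frac{4184305}{1048} \approx 3992.7$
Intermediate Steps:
$z{\left(r \right)} = \left(6 + r\right)^{2}$
$c = \frac{689}{1048}$ ($c = \left(-2067\right) \left(- \frac{1}{3144}\right) = \frac{689}{1048} \approx 0.65744$)
$\left(967 + z{\left(49 \right)}\right) + c = \left(967 + \left(6 + 49\right)^{2}\right) + \frac{689}{1048} = \left(967 + 55^{2}\right) + \frac{689}{1048} = \left(967 + 3025\right) + \frac{689}{1048} = 3992 + \frac{689}{1048} = \frac{4184305}{1048}$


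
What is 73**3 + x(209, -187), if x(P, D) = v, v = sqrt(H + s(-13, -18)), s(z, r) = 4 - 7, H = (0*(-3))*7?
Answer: 389017 + I*sqrt(3) ≈ 3.8902e+5 + 1.732*I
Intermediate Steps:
H = 0 (H = 0*7 = 0)
s(z, r) = -3
v = I*sqrt(3) (v = sqrt(0 - 3) = sqrt(-3) = I*sqrt(3) ≈ 1.732*I)
x(P, D) = I*sqrt(3)
73**3 + x(209, -187) = 73**3 + I*sqrt(3) = 389017 + I*sqrt(3)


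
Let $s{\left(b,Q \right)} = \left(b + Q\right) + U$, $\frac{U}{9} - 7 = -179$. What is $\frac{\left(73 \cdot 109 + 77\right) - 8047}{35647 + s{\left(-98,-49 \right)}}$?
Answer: $- \frac{13}{33952} \approx -0.00038289$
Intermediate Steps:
$U = -1548$ ($U = 63 + 9 \left(-179\right) = 63 - 1611 = -1548$)
$s{\left(b,Q \right)} = -1548 + Q + b$ ($s{\left(b,Q \right)} = \left(b + Q\right) - 1548 = \left(Q + b\right) - 1548 = -1548 + Q + b$)
$\frac{\left(73 \cdot 109 + 77\right) - 8047}{35647 + s{\left(-98,-49 \right)}} = \frac{\left(73 \cdot 109 + 77\right) - 8047}{35647 - 1695} = \frac{\left(7957 + 77\right) - 8047}{35647 - 1695} = \frac{8034 - 8047}{33952} = \left(-13\right) \frac{1}{33952} = - \frac{13}{33952}$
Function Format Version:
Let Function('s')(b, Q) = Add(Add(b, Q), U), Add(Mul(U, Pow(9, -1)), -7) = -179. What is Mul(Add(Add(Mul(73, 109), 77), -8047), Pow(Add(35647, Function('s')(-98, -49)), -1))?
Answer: Rational(-13, 33952) ≈ -0.00038289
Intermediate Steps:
U = -1548 (U = Add(63, Mul(9, -179)) = Add(63, -1611) = -1548)
Function('s')(b, Q) = Add(-1548, Q, b) (Function('s')(b, Q) = Add(Add(b, Q), -1548) = Add(Add(Q, b), -1548) = Add(-1548, Q, b))
Mul(Add(Add(Mul(73, 109), 77), -8047), Pow(Add(35647, Function('s')(-98, -49)), -1)) = Mul(Add(Add(Mul(73, 109), 77), -8047), Pow(Add(35647, Add(-1548, -49, -98)), -1)) = Mul(Add(Add(7957, 77), -8047), Pow(Add(35647, -1695), -1)) = Mul(Add(8034, -8047), Pow(33952, -1)) = Mul(-13, Rational(1, 33952)) = Rational(-13, 33952)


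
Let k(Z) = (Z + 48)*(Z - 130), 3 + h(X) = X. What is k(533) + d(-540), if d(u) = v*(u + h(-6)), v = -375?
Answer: 440018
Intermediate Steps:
h(X) = -3 + X
d(u) = 3375 - 375*u (d(u) = -375*(u + (-3 - 6)) = -375*(u - 9) = -375*(-9 + u) = 3375 - 375*u)
k(Z) = (-130 + Z)*(48 + Z) (k(Z) = (48 + Z)*(-130 + Z) = (-130 + Z)*(48 + Z))
k(533) + d(-540) = (-6240 + 533² - 82*533) + (3375 - 375*(-540)) = (-6240 + 284089 - 43706) + (3375 + 202500) = 234143 + 205875 = 440018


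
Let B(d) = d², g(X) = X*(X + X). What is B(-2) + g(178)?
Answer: 63372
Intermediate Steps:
g(X) = 2*X² (g(X) = X*(2*X) = 2*X²)
B(-2) + g(178) = (-2)² + 2*178² = 4 + 2*31684 = 4 + 63368 = 63372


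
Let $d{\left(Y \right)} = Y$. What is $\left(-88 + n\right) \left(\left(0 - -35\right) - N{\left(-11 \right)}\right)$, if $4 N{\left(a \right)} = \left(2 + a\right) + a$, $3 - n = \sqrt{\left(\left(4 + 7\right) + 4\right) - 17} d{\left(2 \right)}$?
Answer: $-3400 - 80 i \sqrt{2} \approx -3400.0 - 113.14 i$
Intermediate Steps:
$n = 3 - 2 i \sqrt{2}$ ($n = 3 - \sqrt{\left(\left(4 + 7\right) + 4\right) - 17} \cdot 2 = 3 - \sqrt{\left(11 + 4\right) - 17} \cdot 2 = 3 - \sqrt{15 - 17} \cdot 2 = 3 - \sqrt{-2} \cdot 2 = 3 - i \sqrt{2} \cdot 2 = 3 - 2 i \sqrt{2} \approx 3.0 - 2.8284 i$)
$N{\left(a \right)} = \frac{1}{2} + \frac{a}{2}$ ($N{\left(a \right)} = \frac{\left(2 + a\right) + a}{4} = \frac{2 + 2 a}{4} = \frac{1}{2} + \frac{a}{2}$)
$\left(-88 + n\right) \left(\left(0 - -35\right) - N{\left(-11 \right)}\right) = \left(-88 + \left(3 - 2 i \sqrt{2}\right)\right) \left(\left(0 - -35\right) - \left(\frac{1}{2} + \frac{1}{2} \left(-11\right)\right)\right) = \left(-85 - 2 i \sqrt{2}\right) \left(\left(0 + 35\right) - \left(\frac{1}{2} - \frac{11}{2}\right)\right) = \left(-85 - 2 i \sqrt{2}\right) \left(35 - -5\right) = \left(-85 - 2 i \sqrt{2}\right) \left(35 + 5\right) = \left(-85 - 2 i \sqrt{2}\right) 40 = -3400 - 80 i \sqrt{2}$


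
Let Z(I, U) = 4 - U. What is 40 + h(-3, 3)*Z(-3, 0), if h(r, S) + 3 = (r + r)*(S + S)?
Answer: -116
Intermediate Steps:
h(r, S) = -3 + 4*S*r (h(r, S) = -3 + (r + r)*(S + S) = -3 + (2*r)*(2*S) = -3 + 4*S*r)
40 + h(-3, 3)*Z(-3, 0) = 40 + (-3 + 4*3*(-3))*(4 - 1*0) = 40 + (-3 - 36)*(4 + 0) = 40 - 39*4 = 40 - 156 = -116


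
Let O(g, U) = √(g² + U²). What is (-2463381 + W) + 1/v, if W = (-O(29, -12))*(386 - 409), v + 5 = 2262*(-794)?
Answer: -4424313567574/1796033 + 23*√985 ≈ -2.4627e+6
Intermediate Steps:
v = -1796033 (v = -5 + 2262*(-794) = -5 - 1796028 = -1796033)
O(g, U) = √(U² + g²)
W = 23*√985 (W = (-√((-12)² + 29²))*(386 - 409) = -√(144 + 841)*(-23) = -√985*(-23) = 23*√985 ≈ 721.85)
(-2463381 + W) + 1/v = (-2463381 + 23*√985) + 1/(-1796033) = (-2463381 + 23*√985) - 1/1796033 = -4424313567574/1796033 + 23*√985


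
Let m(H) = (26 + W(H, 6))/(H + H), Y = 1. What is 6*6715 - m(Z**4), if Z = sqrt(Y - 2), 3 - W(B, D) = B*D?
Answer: 80557/2 ≈ 40279.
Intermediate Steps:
W(B, D) = 3 - B*D
Z = I (Z = sqrt(1 - 2) = sqrt(-1) = I ≈ 1.0*I)
m(H) = (29 - 6*H)/(2*H) (m(H) = (26 + (3 - 1*H*6))/(H + H) = (26 + (3 - 6*H))/((2*H)) = (29 - 6*H)*(1/(2*H)) = (29 - 6*H)/(2*H))
6*6715 - m(Z**4) = 6*6715 - (-3 + 29/(2*(I**4))) = 40290 - (-3 + (29/2)/1) = 40290 - (-3 + (29/2)*1) = 40290 - (-3 + 29/2) = 40290 - 1*23/2 = 40290 - 23/2 = 80557/2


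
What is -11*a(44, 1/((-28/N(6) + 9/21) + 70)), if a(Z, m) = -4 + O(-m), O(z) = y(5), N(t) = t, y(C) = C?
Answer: -11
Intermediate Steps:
O(z) = 5
a(Z, m) = 1 (a(Z, m) = -4 + 5 = 1)
-11*a(44, 1/((-28/N(6) + 9/21) + 70)) = -11*1 = -11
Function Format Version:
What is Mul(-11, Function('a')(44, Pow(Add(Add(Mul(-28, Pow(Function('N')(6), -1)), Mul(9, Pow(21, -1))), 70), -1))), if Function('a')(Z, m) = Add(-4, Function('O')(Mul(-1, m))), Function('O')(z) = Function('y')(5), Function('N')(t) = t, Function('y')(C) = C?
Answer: -11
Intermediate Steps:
Function('O')(z) = 5
Function('a')(Z, m) = 1 (Function('a')(Z, m) = Add(-4, 5) = 1)
Mul(-11, Function('a')(44, Pow(Add(Add(Mul(-28, Pow(Function('N')(6), -1)), Mul(9, Pow(21, -1))), 70), -1))) = Mul(-11, 1) = -11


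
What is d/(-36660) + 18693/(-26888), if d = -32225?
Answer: 9059021/49285704 ≈ 0.18381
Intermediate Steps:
d/(-36660) + 18693/(-26888) = -32225/(-36660) + 18693/(-26888) = -32225*(-1/36660) + 18693*(-1/26888) = 6445/7332 - 18693/26888 = 9059021/49285704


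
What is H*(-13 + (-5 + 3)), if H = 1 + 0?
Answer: -15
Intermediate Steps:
H = 1
H*(-13 + (-5 + 3)) = 1*(-13 + (-5 + 3)) = 1*(-13 - 2) = 1*(-15) = -15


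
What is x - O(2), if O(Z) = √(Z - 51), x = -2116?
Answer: -2116 - 7*I ≈ -2116.0 - 7.0*I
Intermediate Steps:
O(Z) = √(-51 + Z)
x - O(2) = -2116 - √(-51 + 2) = -2116 - √(-49) = -2116 - 7*I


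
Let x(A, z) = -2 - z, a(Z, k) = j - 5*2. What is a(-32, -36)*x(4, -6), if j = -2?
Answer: -48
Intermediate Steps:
a(Z, k) = -12 (a(Z, k) = -2 - 5*2 = -2 - 10 = -12)
a(-32, -36)*x(4, -6) = -12*(-2 - 1*(-6)) = -12*(-2 + 6) = -12*4 = -48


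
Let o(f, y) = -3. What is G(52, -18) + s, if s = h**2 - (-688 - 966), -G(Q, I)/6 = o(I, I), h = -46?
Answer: 3788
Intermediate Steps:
G(Q, I) = 18 (G(Q, I) = -6*(-3) = 18)
s = 3770 (s = (-46)**2 - (-688 - 966) = 2116 - 1*(-1654) = 2116 + 1654 = 3770)
G(52, -18) + s = 18 + 3770 = 3788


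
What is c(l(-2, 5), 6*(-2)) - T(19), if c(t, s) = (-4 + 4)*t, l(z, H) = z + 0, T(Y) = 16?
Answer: -16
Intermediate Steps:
l(z, H) = z
c(t, s) = 0 (c(t, s) = 0*t = 0)
c(l(-2, 5), 6*(-2)) - T(19) = 0 - 1*16 = 0 - 16 = -16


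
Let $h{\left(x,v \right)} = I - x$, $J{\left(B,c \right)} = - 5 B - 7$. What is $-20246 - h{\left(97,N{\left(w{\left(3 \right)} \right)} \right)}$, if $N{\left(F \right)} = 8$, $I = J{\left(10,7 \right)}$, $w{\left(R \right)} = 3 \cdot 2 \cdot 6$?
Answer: $-20092$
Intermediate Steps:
$J{\left(B,c \right)} = -7 - 5 B$
$w{\left(R \right)} = 36$ ($w{\left(R \right)} = 6 \cdot 6 = 36$)
$I = -57$ ($I = -7 - 50 = -57$)
$h{\left(x,v \right)} = -57 - x$
$-20246 - h{\left(97,N{\left(w{\left(3 \right)} \right)} \right)} = -20246 - \left(-57 - 97\right) = -20246 - -154 = -20246 + 154 = -20092$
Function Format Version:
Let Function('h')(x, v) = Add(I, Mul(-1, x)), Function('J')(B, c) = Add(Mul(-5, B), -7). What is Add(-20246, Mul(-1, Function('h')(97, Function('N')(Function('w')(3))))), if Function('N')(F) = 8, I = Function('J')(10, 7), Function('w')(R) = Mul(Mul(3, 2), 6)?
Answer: -20092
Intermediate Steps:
Function('J')(B, c) = Add(-7, Mul(-5, B))
Function('w')(R) = 36 (Function('w')(R) = Mul(6, 6) = 36)
I = -57 (I = Add(-7, Mul(-5, 10)) = Add(-7, -50) = -57)
Function('h')(x, v) = Add(-57, Mul(-1, x))
Add(-20246, Mul(-1, Function('h')(97, Function('N')(Function('w')(3))))) = Add(-20246, Mul(-1, Add(-57, Mul(-1, 97)))) = Add(-20246, Mul(-1, Add(-57, -97))) = Add(-20246, Mul(-1, -154)) = Add(-20246, 154) = -20092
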